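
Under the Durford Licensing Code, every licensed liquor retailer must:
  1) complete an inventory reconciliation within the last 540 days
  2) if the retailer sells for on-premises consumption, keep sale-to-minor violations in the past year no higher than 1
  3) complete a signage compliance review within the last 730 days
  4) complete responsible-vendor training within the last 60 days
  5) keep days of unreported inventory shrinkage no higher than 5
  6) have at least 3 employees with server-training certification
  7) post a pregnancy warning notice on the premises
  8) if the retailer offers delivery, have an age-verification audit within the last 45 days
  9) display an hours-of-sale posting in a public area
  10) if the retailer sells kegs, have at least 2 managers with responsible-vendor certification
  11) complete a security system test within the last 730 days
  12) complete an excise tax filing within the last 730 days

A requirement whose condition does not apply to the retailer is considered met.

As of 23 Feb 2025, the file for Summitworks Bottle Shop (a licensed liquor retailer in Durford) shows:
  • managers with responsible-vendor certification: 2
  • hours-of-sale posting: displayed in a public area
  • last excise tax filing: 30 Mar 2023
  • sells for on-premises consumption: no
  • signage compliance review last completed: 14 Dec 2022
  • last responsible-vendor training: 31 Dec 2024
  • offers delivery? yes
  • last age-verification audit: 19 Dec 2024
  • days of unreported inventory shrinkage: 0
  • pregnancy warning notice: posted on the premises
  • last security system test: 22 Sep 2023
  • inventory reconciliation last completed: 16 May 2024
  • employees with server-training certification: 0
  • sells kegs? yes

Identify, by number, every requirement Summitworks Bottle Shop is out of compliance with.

3, 6, 8

1. inventory reconciliation 283 days ago vs limit 540 → met
2. condition 'sells for on-premises consumption' does not hold → requirement n/a → met
3. signage compliance review 802 days ago vs limit 730 → not met
4. responsible-vendor training 54 days ago vs limit 60 → met
5. days of unreported inventory shrinkage 0 ≤ 5 → met
6. employees with server-training certification 0 < 3 → not met
7. pregnancy warning notice present → met
8. condition 'offers delivery' holds; age-verification audit 66 days ago vs limit 45 → not met
9. hours-of-sale posting present → met
10. condition 'sells kegs' holds; managers with responsible-vendor certification 2 ≥ 2 → met
11. security system test 520 days ago vs limit 730 → met
12. excise tax filing 696 days ago vs limit 730 → met
Not met: 3, 6, 8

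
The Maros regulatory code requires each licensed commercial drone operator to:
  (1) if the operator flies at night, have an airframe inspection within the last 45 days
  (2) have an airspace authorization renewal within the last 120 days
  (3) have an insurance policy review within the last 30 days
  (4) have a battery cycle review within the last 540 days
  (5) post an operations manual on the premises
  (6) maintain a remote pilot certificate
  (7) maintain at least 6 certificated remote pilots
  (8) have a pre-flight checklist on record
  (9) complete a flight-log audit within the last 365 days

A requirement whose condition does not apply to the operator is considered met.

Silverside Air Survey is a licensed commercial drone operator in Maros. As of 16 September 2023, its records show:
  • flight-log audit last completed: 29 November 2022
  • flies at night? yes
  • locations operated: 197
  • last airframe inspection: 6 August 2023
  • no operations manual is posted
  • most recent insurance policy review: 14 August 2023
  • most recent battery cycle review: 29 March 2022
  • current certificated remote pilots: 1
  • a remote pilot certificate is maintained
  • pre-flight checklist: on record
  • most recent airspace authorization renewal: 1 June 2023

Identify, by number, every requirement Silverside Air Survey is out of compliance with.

1. condition 'flies at night' holds; airframe inspection 41 days ago vs limit 45 → met
2. airspace authorization renewal 107 days ago vs limit 120 → met
3. insurance policy review 33 days ago vs limit 30 → not met
4. battery cycle review 536 days ago vs limit 540 → met
5. operations manual absent → not met
6. remote pilot certificate present → met
7. certificated remote pilots 1 < 6 → not met
8. pre-flight checklist present → met
9. flight-log audit 291 days ago vs limit 365 → met
Not met: 3, 5, 7

3, 5, 7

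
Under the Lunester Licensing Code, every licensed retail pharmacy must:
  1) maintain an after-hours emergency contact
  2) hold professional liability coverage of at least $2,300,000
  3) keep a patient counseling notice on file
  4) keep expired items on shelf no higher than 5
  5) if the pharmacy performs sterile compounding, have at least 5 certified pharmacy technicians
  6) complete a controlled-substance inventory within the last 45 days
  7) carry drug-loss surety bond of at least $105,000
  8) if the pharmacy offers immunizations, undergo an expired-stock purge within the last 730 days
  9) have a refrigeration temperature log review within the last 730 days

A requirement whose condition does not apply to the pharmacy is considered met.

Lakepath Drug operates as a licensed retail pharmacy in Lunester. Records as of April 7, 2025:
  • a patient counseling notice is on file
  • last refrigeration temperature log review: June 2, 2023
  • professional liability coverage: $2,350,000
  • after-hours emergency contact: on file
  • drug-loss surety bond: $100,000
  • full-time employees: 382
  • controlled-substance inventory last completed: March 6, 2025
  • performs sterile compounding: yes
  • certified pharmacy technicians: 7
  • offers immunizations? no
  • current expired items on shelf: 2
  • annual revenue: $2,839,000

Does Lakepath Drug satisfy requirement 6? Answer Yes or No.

Yes

6. controlled-substance inventory 32 days ago vs limit 45 → met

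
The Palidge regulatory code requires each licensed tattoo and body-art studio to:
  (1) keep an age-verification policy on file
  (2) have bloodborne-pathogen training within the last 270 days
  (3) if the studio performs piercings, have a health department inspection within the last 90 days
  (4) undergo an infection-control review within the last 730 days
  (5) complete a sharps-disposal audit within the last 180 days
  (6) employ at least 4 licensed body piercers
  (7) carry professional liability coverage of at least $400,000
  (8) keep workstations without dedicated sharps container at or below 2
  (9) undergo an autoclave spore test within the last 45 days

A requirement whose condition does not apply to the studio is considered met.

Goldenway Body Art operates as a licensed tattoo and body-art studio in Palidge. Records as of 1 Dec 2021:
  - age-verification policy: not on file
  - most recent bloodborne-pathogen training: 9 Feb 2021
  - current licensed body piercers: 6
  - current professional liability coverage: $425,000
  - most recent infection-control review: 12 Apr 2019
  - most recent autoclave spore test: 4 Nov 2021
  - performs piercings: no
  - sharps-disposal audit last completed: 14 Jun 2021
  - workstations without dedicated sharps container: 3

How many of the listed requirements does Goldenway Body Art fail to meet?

4

1. age-verification policy absent → not met
2. bloodborne-pathogen training 295 days ago vs limit 270 → not met
3. condition 'performs piercings' does not hold → requirement n/a → met
4. infection-control review 964 days ago vs limit 730 → not met
5. sharps-disposal audit 170 days ago vs limit 180 → met
6. licensed body piercers 6 ≥ 4 → met
7. professional liability coverage $425,000 ≥ $400,000 → met
8. workstations without dedicated sharps container 3 > 2 → not met
9. autoclave spore test 27 days ago vs limit 45 → met
Not met: 4 of 9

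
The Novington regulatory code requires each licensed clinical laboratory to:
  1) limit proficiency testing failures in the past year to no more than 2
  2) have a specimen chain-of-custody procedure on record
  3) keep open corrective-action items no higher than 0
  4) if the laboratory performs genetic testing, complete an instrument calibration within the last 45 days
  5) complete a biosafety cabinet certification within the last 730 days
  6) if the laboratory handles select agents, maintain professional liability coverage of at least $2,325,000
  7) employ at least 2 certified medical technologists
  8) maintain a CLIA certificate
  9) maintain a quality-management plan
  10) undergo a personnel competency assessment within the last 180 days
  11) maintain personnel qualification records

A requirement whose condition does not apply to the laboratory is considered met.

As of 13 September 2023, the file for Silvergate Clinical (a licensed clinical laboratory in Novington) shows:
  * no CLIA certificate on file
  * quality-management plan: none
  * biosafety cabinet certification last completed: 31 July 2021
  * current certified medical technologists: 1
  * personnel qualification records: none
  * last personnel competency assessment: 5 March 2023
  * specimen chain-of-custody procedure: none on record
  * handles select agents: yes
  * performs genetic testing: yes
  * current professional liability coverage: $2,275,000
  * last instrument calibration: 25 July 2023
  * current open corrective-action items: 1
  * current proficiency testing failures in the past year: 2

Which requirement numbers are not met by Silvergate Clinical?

1. proficiency testing failures in the past year 2 ≤ 2 → met
2. specimen chain-of-custody procedure absent → not met
3. open corrective-action items 1 > 0 → not met
4. condition 'performs genetic testing' holds; instrument calibration 50 days ago vs limit 45 → not met
5. biosafety cabinet certification 774 days ago vs limit 730 → not met
6. condition 'handles select agents' holds; professional liability coverage $2,275,000 < $2,325,000 → not met
7. certified medical technologists 1 < 2 → not met
8. CLIA certificate absent → not met
9. quality-management plan absent → not met
10. personnel competency assessment 192 days ago vs limit 180 → not met
11. personnel qualification records absent → not met
Not met: 2, 3, 4, 5, 6, 7, 8, 9, 10, 11

2, 3, 4, 5, 6, 7, 8, 9, 10, 11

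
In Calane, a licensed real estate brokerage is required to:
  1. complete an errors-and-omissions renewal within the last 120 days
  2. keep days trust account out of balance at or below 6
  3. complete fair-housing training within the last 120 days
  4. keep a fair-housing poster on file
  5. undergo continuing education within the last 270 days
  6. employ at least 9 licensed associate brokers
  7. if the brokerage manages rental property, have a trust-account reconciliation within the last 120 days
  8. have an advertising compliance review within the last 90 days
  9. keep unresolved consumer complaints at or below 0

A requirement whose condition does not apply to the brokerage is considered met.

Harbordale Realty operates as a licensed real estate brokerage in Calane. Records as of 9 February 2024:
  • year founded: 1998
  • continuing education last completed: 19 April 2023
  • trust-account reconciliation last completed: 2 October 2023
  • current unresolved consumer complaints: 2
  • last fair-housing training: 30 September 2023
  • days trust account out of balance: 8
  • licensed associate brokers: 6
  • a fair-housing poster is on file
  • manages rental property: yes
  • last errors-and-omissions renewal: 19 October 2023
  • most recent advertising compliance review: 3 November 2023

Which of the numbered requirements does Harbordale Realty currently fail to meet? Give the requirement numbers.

1. errors-and-omissions renewal 113 days ago vs limit 120 → met
2. days trust account out of balance 8 > 6 → not met
3. fair-housing training 132 days ago vs limit 120 → not met
4. fair-housing poster present → met
5. continuing education 296 days ago vs limit 270 → not met
6. licensed associate brokers 6 < 9 → not met
7. condition 'manages rental property' holds; trust-account reconciliation 130 days ago vs limit 120 → not met
8. advertising compliance review 98 days ago vs limit 90 → not met
9. unresolved consumer complaints 2 > 0 → not met
Not met: 2, 3, 5, 6, 7, 8, 9

2, 3, 5, 6, 7, 8, 9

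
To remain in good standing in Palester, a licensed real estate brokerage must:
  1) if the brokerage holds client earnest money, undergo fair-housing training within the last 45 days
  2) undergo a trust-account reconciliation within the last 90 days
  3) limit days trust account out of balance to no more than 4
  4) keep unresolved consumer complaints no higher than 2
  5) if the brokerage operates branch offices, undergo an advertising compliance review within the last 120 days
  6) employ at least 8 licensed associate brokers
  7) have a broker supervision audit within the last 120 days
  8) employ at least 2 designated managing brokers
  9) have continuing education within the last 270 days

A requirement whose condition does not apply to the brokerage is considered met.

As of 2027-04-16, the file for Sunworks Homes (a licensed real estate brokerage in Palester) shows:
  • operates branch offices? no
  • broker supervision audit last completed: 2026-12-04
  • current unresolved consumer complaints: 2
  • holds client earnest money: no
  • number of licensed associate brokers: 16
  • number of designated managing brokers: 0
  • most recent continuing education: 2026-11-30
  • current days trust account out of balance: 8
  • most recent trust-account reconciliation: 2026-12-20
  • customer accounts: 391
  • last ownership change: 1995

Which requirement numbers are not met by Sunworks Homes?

2, 3, 7, 8

1. condition 'holds client earnest money' does not hold → requirement n/a → met
2. trust-account reconciliation 117 days ago vs limit 90 → not met
3. days trust account out of balance 8 > 4 → not met
4. unresolved consumer complaints 2 ≤ 2 → met
5. condition 'operates branch offices' does not hold → requirement n/a → met
6. licensed associate brokers 16 ≥ 8 → met
7. broker supervision audit 133 days ago vs limit 120 → not met
8. designated managing brokers 0 < 2 → not met
9. continuing education 137 days ago vs limit 270 → met
Not met: 2, 3, 7, 8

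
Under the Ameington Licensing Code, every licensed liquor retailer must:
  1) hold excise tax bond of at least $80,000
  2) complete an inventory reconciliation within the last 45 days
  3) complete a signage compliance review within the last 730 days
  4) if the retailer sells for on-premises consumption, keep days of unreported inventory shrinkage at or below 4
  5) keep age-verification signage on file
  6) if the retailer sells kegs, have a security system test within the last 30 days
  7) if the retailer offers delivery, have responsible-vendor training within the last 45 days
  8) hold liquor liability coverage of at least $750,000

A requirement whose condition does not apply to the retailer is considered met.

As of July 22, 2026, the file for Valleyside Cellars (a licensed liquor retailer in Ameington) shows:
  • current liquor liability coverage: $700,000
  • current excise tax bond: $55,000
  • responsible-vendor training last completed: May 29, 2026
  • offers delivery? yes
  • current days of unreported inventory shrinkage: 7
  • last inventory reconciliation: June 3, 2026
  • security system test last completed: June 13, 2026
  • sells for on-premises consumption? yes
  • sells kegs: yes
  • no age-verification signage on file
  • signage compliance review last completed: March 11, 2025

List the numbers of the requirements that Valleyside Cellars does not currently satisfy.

1, 2, 4, 5, 6, 7, 8

1. excise tax bond $55,000 < $80,000 → not met
2. inventory reconciliation 49 days ago vs limit 45 → not met
3. signage compliance review 498 days ago vs limit 730 → met
4. condition 'sells for on-premises consumption' holds; days of unreported inventory shrinkage 7 > 4 → not met
5. age-verification signage absent → not met
6. condition 'sells kegs' holds; security system test 39 days ago vs limit 30 → not met
7. condition 'offers delivery' holds; responsible-vendor training 54 days ago vs limit 45 → not met
8. liquor liability coverage $700,000 < $750,000 → not met
Not met: 1, 2, 4, 5, 6, 7, 8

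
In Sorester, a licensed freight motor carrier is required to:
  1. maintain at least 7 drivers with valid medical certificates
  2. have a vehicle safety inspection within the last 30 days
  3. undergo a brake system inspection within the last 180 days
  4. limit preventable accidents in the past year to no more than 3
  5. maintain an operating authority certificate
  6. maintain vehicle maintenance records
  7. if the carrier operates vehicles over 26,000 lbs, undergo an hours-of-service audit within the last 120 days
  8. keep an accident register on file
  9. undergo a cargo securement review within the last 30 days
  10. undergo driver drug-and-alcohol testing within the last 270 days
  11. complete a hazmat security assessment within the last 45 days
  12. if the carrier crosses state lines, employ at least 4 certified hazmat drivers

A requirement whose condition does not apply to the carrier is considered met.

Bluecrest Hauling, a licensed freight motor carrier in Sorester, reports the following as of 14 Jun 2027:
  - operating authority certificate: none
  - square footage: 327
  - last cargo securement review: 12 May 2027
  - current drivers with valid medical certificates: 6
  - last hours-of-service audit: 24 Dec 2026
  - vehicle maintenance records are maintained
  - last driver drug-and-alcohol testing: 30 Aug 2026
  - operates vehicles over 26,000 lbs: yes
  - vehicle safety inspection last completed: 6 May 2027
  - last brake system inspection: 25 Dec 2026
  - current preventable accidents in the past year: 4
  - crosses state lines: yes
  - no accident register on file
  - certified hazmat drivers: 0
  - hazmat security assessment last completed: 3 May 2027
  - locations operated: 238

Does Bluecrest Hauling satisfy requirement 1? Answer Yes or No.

No

1. drivers with valid medical certificates 6 < 7 → not met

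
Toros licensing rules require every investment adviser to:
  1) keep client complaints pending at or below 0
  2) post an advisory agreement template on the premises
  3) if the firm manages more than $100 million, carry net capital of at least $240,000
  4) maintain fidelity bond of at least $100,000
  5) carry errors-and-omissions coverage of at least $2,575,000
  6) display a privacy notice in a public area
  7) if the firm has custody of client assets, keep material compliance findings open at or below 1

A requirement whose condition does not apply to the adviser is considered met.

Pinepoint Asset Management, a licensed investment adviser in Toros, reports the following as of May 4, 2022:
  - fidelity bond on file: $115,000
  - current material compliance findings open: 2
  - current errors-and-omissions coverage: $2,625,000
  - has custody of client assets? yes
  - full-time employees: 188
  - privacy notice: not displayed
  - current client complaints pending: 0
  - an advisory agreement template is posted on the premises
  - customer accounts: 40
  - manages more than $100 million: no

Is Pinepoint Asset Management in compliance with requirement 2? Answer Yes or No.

2. advisory agreement template present → met

Yes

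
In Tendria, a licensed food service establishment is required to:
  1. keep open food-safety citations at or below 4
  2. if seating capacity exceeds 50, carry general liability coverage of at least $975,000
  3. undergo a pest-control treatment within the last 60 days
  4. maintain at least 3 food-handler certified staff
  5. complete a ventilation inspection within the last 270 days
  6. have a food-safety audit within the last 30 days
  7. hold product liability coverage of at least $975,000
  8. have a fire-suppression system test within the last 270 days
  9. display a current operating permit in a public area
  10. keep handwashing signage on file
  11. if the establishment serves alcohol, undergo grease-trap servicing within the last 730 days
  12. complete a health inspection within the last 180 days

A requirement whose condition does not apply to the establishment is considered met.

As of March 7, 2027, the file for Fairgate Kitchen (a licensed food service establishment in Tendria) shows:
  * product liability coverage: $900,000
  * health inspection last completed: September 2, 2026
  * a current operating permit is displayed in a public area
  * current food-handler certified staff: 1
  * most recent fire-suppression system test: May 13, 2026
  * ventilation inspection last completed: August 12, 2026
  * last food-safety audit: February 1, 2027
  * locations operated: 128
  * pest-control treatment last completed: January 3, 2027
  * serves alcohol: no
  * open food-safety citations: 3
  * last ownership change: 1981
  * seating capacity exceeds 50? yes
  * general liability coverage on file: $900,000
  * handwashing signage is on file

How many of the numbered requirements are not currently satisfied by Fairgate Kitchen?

1. open food-safety citations 3 ≤ 4 → met
2. condition 'seating capacity exceeds 50' holds; general liability coverage $900,000 < $975,000 → not met
3. pest-control treatment 63 days ago vs limit 60 → not met
4. food-handler certified staff 1 < 3 → not met
5. ventilation inspection 207 days ago vs limit 270 → met
6. food-safety audit 34 days ago vs limit 30 → not met
7. product liability coverage $900,000 < $975,000 → not met
8. fire-suppression system test 298 days ago vs limit 270 → not met
9. current operating permit present → met
10. handwashing signage present → met
11. condition 'serves alcohol' does not hold → requirement n/a → met
12. health inspection 186 days ago vs limit 180 → not met
Not met: 7 of 12

7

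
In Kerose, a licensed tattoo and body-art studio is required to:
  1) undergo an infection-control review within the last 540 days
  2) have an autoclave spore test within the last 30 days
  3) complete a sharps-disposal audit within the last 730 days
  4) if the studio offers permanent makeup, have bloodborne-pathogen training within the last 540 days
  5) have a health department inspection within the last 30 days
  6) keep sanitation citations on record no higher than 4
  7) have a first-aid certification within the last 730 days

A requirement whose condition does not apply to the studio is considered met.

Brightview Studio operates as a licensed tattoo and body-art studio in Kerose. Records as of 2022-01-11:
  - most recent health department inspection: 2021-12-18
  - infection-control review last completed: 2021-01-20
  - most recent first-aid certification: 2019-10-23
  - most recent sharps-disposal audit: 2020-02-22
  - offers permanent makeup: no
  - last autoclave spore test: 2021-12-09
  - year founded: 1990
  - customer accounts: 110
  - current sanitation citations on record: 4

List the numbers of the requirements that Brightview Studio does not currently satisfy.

1. infection-control review 356 days ago vs limit 540 → met
2. autoclave spore test 33 days ago vs limit 30 → not met
3. sharps-disposal audit 689 days ago vs limit 730 → met
4. condition 'offers permanent makeup' does not hold → requirement n/a → met
5. health department inspection 24 days ago vs limit 30 → met
6. sanitation citations on record 4 ≤ 4 → met
7. first-aid certification 811 days ago vs limit 730 → not met
Not met: 2, 7

2, 7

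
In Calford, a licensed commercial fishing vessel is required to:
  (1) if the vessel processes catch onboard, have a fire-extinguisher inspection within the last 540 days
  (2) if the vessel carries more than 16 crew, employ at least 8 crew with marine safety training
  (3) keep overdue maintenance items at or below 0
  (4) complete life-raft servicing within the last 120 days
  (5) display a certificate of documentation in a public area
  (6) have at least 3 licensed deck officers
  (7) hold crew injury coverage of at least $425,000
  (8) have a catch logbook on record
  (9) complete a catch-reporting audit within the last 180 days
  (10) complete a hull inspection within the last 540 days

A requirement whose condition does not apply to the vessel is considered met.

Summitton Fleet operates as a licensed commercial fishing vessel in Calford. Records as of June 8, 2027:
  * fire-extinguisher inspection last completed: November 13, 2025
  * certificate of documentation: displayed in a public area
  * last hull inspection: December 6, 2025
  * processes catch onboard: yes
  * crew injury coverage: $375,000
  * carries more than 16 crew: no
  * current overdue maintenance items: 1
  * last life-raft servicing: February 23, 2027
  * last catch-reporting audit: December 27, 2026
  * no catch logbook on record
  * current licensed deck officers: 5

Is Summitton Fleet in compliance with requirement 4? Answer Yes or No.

4. life-raft servicing 105 days ago vs limit 120 → met

Yes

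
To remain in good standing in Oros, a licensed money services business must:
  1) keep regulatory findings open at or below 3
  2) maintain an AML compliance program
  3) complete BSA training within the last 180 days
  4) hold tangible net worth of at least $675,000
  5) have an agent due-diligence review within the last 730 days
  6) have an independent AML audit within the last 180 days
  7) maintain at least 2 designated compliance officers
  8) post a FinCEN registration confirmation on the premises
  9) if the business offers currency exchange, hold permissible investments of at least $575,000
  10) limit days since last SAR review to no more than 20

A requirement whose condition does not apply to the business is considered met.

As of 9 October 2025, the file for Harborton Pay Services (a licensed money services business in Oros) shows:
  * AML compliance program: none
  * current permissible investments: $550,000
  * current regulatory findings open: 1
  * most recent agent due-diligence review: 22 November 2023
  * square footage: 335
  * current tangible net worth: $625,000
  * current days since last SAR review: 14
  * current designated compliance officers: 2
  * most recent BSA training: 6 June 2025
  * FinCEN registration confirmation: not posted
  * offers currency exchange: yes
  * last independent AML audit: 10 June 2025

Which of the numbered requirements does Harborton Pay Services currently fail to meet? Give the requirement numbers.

1. regulatory findings open 1 ≤ 3 → met
2. AML compliance program absent → not met
3. BSA training 125 days ago vs limit 180 → met
4. tangible net worth $625,000 < $675,000 → not met
5. agent due-diligence review 687 days ago vs limit 730 → met
6. independent AML audit 121 days ago vs limit 180 → met
7. designated compliance officers 2 ≥ 2 → met
8. FinCEN registration confirmation absent → not met
9. condition 'offers currency exchange' holds; permissible investments $550,000 < $575,000 → not met
10. days since last SAR review 14 ≤ 20 → met
Not met: 2, 4, 8, 9

2, 4, 8, 9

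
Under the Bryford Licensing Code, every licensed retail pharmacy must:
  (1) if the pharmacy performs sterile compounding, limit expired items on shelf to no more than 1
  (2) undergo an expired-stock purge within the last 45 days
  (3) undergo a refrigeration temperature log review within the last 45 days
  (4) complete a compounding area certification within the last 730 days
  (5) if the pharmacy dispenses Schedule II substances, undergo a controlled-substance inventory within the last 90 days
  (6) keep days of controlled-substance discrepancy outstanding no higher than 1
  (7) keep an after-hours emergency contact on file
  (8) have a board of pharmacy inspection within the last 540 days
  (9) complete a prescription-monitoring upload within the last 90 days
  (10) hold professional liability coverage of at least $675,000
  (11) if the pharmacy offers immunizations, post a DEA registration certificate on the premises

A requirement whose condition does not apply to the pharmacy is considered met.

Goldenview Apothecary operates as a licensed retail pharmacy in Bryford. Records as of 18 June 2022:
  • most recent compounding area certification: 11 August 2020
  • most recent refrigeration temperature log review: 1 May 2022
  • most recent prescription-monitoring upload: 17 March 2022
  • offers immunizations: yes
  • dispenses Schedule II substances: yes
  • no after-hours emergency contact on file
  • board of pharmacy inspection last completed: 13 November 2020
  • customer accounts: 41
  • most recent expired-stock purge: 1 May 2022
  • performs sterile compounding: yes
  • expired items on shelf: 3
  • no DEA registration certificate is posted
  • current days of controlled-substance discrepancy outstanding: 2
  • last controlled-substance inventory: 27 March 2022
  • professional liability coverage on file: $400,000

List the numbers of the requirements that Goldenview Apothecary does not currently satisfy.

1, 2, 3, 6, 7, 8, 9, 10, 11

1. condition 'performs sterile compounding' holds; expired items on shelf 3 > 1 → not met
2. expired-stock purge 48 days ago vs limit 45 → not met
3. refrigeration temperature log review 48 days ago vs limit 45 → not met
4. compounding area certification 676 days ago vs limit 730 → met
5. condition 'dispenses Schedule II substances' holds; controlled-substance inventory 83 days ago vs limit 90 → met
6. days of controlled-substance discrepancy outstanding 2 > 1 → not met
7. after-hours emergency contact absent → not met
8. board of pharmacy inspection 582 days ago vs limit 540 → not met
9. prescription-monitoring upload 93 days ago vs limit 90 → not met
10. professional liability coverage $400,000 < $675,000 → not met
11. condition 'offers immunizations' holds; DEA registration certificate absent → not met
Not met: 1, 2, 3, 6, 7, 8, 9, 10, 11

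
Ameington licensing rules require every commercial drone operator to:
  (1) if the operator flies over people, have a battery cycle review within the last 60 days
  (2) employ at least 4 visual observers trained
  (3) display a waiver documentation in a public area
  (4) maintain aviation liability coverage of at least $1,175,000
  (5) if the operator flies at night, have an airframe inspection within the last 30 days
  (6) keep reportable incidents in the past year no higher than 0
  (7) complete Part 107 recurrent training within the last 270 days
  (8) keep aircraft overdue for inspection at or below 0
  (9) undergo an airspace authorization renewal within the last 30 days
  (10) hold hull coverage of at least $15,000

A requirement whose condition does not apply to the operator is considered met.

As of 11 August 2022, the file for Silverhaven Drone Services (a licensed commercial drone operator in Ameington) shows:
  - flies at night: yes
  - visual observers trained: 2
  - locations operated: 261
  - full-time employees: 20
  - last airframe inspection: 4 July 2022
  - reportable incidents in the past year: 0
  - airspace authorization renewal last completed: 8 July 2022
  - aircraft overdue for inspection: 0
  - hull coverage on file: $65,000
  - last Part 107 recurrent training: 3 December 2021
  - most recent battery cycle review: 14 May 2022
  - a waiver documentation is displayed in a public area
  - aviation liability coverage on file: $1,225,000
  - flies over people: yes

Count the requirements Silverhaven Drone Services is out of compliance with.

4

1. condition 'flies over people' holds; battery cycle review 89 days ago vs limit 60 → not met
2. visual observers trained 2 < 4 → not met
3. waiver documentation present → met
4. aviation liability coverage $1,225,000 ≥ $1,175,000 → met
5. condition 'flies at night' holds; airframe inspection 38 days ago vs limit 30 → not met
6. reportable incidents in the past year 0 ≤ 0 → met
7. Part 107 recurrent training 251 days ago vs limit 270 → met
8. aircraft overdue for inspection 0 ≤ 0 → met
9. airspace authorization renewal 34 days ago vs limit 30 → not met
10. hull coverage $65,000 ≥ $15,000 → met
Not met: 4 of 10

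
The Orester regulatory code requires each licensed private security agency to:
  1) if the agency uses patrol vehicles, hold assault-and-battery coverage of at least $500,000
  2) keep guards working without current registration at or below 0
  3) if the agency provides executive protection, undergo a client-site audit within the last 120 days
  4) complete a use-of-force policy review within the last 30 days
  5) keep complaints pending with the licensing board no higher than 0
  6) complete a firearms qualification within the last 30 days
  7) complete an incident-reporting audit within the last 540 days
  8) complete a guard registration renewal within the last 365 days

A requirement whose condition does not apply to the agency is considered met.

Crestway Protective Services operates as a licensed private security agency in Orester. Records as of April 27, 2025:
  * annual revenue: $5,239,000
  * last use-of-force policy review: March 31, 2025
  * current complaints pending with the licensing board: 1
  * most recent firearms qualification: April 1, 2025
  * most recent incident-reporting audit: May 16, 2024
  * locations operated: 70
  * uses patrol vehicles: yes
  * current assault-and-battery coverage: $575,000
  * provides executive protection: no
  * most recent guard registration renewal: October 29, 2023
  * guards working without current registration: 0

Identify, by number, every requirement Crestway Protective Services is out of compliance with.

1. condition 'uses patrol vehicles' holds; assault-and-battery coverage $575,000 ≥ $500,000 → met
2. guards working without current registration 0 ≤ 0 → met
3. condition 'provides executive protection' does not hold → requirement n/a → met
4. use-of-force policy review 27 days ago vs limit 30 → met
5. complaints pending with the licensing board 1 > 0 → not met
6. firearms qualification 26 days ago vs limit 30 → met
7. incident-reporting audit 346 days ago vs limit 540 → met
8. guard registration renewal 546 days ago vs limit 365 → not met
Not met: 5, 8

5, 8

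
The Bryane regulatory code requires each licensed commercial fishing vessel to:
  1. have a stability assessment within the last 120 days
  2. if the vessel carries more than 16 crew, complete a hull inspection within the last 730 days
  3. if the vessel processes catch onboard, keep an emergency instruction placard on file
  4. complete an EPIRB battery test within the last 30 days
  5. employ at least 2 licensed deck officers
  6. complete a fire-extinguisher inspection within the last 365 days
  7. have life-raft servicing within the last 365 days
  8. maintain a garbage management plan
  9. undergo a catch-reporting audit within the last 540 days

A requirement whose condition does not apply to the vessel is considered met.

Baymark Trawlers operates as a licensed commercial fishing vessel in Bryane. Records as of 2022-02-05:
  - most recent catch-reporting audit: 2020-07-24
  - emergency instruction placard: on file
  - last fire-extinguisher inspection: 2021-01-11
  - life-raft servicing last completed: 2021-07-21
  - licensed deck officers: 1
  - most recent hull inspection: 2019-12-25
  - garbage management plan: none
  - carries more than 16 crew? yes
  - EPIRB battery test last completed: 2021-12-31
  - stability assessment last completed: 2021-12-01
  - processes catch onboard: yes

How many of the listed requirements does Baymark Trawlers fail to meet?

1. stability assessment 66 days ago vs limit 120 → met
2. condition 'carries more than 16 crew' holds; hull inspection 773 days ago vs limit 730 → not met
3. condition 'processes catch onboard' holds; emergency instruction placard present → met
4. EPIRB battery test 36 days ago vs limit 30 → not met
5. licensed deck officers 1 < 2 → not met
6. fire-extinguisher inspection 390 days ago vs limit 365 → not met
7. life-raft servicing 199 days ago vs limit 365 → met
8. garbage management plan absent → not met
9. catch-reporting audit 561 days ago vs limit 540 → not met
Not met: 6 of 9

6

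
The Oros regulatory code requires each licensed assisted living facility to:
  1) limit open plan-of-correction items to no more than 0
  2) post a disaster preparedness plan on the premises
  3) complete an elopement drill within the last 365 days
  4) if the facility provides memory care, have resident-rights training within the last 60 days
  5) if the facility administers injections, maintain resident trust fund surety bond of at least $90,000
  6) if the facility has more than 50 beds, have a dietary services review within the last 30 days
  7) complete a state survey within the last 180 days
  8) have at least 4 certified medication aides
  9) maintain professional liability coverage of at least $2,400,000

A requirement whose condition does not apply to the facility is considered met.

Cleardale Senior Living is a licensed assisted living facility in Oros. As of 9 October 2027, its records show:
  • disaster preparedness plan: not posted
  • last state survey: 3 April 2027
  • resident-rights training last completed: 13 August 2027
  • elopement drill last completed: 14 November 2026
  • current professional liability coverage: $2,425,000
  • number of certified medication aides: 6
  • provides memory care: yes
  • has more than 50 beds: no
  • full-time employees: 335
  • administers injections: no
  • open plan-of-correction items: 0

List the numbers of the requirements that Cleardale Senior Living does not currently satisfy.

2, 7

1. open plan-of-correction items 0 ≤ 0 → met
2. disaster preparedness plan absent → not met
3. elopement drill 329 days ago vs limit 365 → met
4. condition 'provides memory care' holds; resident-rights training 57 days ago vs limit 60 → met
5. condition 'administers injections' does not hold → requirement n/a → met
6. condition 'has more than 50 beds' does not hold → requirement n/a → met
7. state survey 189 days ago vs limit 180 → not met
8. certified medication aides 6 ≥ 4 → met
9. professional liability coverage $2,425,000 ≥ $2,400,000 → met
Not met: 2, 7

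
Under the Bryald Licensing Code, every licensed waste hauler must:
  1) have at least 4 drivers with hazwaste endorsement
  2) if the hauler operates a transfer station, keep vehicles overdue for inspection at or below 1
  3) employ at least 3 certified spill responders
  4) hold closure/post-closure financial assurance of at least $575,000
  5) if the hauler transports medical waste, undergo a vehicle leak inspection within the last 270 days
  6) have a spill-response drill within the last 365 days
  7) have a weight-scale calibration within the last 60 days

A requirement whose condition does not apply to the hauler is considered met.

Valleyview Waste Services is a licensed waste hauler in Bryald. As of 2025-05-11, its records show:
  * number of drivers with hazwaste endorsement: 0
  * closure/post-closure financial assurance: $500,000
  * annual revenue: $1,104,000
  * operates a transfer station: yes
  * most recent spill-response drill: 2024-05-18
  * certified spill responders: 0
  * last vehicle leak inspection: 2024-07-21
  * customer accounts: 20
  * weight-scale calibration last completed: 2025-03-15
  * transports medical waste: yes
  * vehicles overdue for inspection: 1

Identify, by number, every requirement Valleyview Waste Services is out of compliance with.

1. drivers with hazwaste endorsement 0 < 4 → not met
2. condition 'operates a transfer station' holds; vehicles overdue for inspection 1 ≤ 1 → met
3. certified spill responders 0 < 3 → not met
4. closure/post-closure financial assurance $500,000 < $575,000 → not met
5. condition 'transports medical waste' holds; vehicle leak inspection 294 days ago vs limit 270 → not met
6. spill-response drill 358 days ago vs limit 365 → met
7. weight-scale calibration 57 days ago vs limit 60 → met
Not met: 1, 3, 4, 5

1, 3, 4, 5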